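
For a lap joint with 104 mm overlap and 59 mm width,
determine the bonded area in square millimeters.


Area = 104 * 59 = 6136 mm^2

6136


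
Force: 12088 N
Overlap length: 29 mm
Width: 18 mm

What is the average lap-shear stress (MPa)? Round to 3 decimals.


Average shear stress = F / (overlap * width)
= 12088 / (29 * 18)
= 23.157 MPa

23.157


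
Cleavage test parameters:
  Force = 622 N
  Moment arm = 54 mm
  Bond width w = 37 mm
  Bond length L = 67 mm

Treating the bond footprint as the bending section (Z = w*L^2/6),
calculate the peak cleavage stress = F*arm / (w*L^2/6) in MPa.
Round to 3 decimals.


M = 622 * 54 = 33588 N*mm
Z = 37 * 67^2 / 6 = 166093 / 6 mm^3
sigma = M / Z = 6 * 33588 / 166093 = 201528 / 166093
= 1.213 MPa

1.213


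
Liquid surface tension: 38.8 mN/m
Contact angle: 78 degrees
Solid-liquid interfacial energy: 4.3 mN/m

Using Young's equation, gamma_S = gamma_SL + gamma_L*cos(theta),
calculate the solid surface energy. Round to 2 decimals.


gamma_S = 4.3 + 38.8 * cos(78)
= 12.37 mN/m

12.37


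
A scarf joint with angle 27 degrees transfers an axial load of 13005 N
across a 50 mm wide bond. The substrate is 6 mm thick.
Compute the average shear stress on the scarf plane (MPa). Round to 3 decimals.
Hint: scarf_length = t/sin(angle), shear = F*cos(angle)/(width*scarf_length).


scarf_length = 6 / sin(27 deg) = 13.2161 mm
cos(27 deg) = 0.891007
shear stress = 13005 * 0.891007 / (50 * 13.2161)
= 17.535 MPa

17.535


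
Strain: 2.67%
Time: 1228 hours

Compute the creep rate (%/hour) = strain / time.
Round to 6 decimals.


Creep rate = 2.67 / 1228
= 0.002174 %/h

0.002174


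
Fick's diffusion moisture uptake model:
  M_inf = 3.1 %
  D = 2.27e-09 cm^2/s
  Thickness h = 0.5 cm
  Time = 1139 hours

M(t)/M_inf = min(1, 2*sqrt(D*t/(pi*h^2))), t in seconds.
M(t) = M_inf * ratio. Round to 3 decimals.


t_sec = 1139 * 3600 = 4100400
ratio = 2*sqrt(2.27e-09*4100400/(pi*0.5^2))
= min(1, 0.217726)
= 0.217726
M(t) = 3.1 * 0.217726 = 0.675 %

0.675


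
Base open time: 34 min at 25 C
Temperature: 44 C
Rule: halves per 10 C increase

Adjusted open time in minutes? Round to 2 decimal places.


Acceleration = 2^((44-25)/10) = 3.7321
Open time = 34 / 3.7321 = 9.11 min

9.11


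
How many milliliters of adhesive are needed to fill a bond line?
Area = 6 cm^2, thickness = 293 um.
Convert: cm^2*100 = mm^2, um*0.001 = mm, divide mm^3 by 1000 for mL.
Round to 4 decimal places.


= (6 * 100) * (293 * 0.001) / 1000
= 0.1758 mL

0.1758


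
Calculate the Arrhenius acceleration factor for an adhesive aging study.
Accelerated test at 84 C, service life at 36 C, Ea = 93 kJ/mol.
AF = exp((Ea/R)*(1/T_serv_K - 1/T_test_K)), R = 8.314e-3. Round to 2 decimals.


T_test = 357.15 K, T_serv = 309.15 K
Ea/R = 93 / 0.008314 = 11185.95
AF = exp(11185.95 * (1/309.15 - 1/357.15))
= 129.40

129.40


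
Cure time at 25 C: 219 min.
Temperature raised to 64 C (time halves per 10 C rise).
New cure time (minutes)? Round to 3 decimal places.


Acceleration factor = 2^(39/10) = 14.9285
New time = 219 / 14.9285 = 14.670 min

14.670


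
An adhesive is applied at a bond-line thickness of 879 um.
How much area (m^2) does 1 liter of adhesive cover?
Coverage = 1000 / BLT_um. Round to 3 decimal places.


Coverage = 1000 / 879 = 1.138 m^2

1.138


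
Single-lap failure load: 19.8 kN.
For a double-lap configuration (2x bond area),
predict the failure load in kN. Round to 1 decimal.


Failure load = 19.8 * 2 = 39.6 kN

39.6


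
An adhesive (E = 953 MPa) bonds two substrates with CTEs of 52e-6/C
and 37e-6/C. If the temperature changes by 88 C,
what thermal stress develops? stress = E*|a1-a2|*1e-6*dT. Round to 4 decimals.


Stress = 953 * |52 - 37| * 1e-6 * 88
= 1.2580 MPa

1.2580


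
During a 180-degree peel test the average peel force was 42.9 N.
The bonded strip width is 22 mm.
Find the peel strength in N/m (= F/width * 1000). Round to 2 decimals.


Peel strength = F/width * 1000
= 42.9 / 22 * 1000
= 1950.00 N/m

1950.00


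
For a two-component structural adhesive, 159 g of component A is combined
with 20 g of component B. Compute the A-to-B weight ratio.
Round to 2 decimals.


Weight ratio A:B = 159 / 20
= 7.95

7.95


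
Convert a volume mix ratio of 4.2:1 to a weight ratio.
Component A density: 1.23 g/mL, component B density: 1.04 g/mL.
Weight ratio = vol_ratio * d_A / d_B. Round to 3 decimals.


= 4.2 * 1.23 / 1.04 = 4.967

4.967


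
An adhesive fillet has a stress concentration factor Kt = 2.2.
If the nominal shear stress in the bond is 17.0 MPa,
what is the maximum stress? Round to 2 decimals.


Max stress = 17.0 * 2.2 = 37.40 MPa

37.40


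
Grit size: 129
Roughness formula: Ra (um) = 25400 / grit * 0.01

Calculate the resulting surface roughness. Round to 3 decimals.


Ra = 25400 / 129 * 0.01
= 1.969 um

1.969


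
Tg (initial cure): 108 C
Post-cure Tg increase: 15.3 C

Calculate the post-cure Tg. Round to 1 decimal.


Post-cure Tg = 108 + 15.3 = 123.3 C

123.3


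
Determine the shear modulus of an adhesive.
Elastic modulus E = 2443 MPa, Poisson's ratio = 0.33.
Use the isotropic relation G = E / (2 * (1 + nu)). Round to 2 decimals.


G = 2443 / (2*(1+0.33)) = 2443 / 2.66
= 918.42 MPa

918.42


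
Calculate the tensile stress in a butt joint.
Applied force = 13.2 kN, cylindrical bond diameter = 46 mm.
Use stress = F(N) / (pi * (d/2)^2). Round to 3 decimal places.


A = pi * 23.0^2 = 1661.9025 mm^2
sigma = 13200.0 / 1661.9025 = 7.943 MPa

7.943


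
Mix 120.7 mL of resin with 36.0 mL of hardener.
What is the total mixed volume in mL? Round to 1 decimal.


Total = 120.7 + 36.0 = 156.7 mL

156.7


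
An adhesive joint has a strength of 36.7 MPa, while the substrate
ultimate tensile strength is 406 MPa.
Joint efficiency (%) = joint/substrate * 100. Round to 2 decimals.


Efficiency = 36.7 / 406 * 100
= 9.04%

9.04


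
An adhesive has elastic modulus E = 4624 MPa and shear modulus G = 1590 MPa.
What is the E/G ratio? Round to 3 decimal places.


E/G = 4624 / 1590 = 2.908

2.908


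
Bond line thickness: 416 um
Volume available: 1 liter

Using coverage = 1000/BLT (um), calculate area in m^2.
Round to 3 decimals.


1 L = 1e6 mm^3, thickness = 416 um = 0.416 mm
Area = 1e6 / 0.416 mm^2 = (1e6 / 0.416) / 1e6 m^2 = 1000 / 416 m^2
= 2.404 m^2

2.404


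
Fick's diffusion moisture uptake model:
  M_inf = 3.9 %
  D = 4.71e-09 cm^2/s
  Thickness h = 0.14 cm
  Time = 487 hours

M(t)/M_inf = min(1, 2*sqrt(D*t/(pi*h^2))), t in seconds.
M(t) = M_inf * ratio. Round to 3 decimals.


t_sec = 487 * 3600 = 1753200
ratio = 2*sqrt(4.71e-09*1753200/(pi*0.14^2))
= min(1, 0.732408)
= 0.732408
M(t) = 3.9 * 0.732408 = 2.856 %

2.856


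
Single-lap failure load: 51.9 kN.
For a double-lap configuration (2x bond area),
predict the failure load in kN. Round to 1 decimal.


Failure load = 51.9 * 2 = 103.8 kN

103.8


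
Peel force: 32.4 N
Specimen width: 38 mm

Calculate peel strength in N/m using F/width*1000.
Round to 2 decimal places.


Peel strength = 32.4 / 38 * 1000 = 852.63 N/m

852.63


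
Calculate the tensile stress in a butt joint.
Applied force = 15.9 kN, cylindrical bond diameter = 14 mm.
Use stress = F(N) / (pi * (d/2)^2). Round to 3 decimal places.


A = pi * 7.0^2 = 153.9380 mm^2
sigma = 15900.0 / 153.9380 = 103.288 MPa

103.288


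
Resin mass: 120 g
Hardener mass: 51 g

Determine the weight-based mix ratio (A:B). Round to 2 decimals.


Ratio = 120 / 51 = 2.35

2.35


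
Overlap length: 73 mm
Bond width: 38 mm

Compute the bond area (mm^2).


Bond area = 73 * 38 = 2774 mm^2

2774


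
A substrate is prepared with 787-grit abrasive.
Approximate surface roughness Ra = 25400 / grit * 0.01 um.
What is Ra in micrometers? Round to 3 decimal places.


Ra = 25400 / 787 * 0.01 = 0.323 um

0.323


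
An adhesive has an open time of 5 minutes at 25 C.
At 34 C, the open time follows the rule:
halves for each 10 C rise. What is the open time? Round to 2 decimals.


Factor = 2^((34-25)/10) = 1.8661
Open time = 5 / 1.8661 = 2.68 min

2.68


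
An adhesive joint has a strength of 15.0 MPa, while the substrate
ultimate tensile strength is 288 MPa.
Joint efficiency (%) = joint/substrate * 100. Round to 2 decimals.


Efficiency = 15.0 / 288 * 100
= 5.21%

5.21


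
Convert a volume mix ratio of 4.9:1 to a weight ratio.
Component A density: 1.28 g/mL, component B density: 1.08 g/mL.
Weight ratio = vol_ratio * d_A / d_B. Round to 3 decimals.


= 4.9 * 1.28 / 1.08 = 5.807

5.807


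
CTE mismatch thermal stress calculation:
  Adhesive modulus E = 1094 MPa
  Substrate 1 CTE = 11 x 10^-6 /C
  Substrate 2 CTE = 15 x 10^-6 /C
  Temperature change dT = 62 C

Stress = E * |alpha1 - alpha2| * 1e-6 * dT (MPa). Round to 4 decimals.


delta_alpha = |11 - 15| = 4 x 10^-6/C
Stress = 1094 * 4e-6 * 62
= 0.2713 MPa

0.2713


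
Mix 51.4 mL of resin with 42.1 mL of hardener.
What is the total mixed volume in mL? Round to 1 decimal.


Total = 51.4 + 42.1 = 93.5 mL

93.5


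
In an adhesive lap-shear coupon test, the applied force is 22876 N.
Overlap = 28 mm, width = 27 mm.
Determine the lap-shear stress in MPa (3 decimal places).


stress = F / (overlap * width)
= 22876 / (28 * 27)
= 30.259 MPa

30.259


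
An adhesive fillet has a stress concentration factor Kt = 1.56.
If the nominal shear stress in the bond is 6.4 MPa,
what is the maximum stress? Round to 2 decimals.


Max stress = 6.4 * 1.56 = 9.98 MPa

9.98


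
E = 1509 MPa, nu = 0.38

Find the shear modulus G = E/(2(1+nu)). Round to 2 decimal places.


G = 1509 / (2 * 1.38)
= 546.74 MPa

546.74


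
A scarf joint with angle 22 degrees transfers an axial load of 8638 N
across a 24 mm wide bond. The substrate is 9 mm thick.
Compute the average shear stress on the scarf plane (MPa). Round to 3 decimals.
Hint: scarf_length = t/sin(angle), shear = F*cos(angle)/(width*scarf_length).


scarf_length = 9 / sin(22 deg) = 24.0252 mm
cos(22 deg) = 0.927184
shear stress = 8638 * 0.927184 / (24 * 24.0252)
= 13.890 MPa

13.890


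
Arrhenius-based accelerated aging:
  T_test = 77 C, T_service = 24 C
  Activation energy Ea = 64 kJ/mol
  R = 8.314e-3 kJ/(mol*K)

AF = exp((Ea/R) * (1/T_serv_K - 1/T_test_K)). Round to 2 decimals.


T_test_K = 350.15, T_serv_K = 297.15
AF = exp((64/8.314e-3) * (1/297.15 - 1/350.15))
= 50.46

50.46


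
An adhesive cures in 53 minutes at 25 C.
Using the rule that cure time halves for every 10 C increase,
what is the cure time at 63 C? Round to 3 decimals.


Factor = 2^((63 - 25) / 10) = 13.9288
Cure time = 53 / 13.9288
= 3.805 minutes

3.805


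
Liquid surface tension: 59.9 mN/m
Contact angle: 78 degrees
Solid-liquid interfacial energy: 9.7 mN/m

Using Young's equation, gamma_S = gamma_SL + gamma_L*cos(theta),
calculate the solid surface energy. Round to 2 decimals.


gamma_S = 9.7 + 59.9 * cos(78)
= 22.15 mN/m

22.15


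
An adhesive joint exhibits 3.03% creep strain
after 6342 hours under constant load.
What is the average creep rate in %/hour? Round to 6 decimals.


Creep rate = strain / time
= 3.03 / 6342
= 0.000478 %/h

0.000478


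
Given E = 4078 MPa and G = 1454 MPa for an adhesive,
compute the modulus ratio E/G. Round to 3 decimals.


E/G ratio = 4078 / 1454 = 2.805

2.805


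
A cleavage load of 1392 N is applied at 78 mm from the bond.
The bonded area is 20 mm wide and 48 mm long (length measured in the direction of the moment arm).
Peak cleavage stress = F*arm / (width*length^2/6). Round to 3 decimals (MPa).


Moment = 1392 * 78 = 108576 N*mm
Section modulus = 20 * 2304 / 6 = 46080 / 6 mm^3
Stress = 108576 / (46080 / 6) = 651456 / 46080
= 14.138 MPa

14.138


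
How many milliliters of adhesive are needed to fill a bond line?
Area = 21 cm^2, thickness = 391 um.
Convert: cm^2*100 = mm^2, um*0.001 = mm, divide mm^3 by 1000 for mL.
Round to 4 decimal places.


= (21 * 100) * (391 * 0.001) / 1000
= 0.8211 mL

0.8211


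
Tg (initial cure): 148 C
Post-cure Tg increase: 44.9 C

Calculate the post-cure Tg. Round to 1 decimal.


Post-cure Tg = 148 + 44.9 = 192.9 C

192.9


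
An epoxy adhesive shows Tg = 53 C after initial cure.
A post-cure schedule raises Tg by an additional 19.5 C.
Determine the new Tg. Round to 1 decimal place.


New Tg = 53 + 19.5
= 72.5 C

72.5


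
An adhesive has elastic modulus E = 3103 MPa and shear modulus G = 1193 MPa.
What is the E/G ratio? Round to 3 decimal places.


E/G = 3103 / 1193 = 2.601

2.601


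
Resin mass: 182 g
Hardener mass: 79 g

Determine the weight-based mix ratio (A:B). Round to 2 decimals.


Ratio = 182 / 79 = 2.30

2.30


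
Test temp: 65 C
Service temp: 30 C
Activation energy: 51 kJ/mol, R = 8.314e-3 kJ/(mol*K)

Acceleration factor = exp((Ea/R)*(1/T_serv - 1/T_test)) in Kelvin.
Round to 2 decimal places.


AF = exp((51/0.008314)*(1/303.15 - 1/338.15))
= 8.12

8.12


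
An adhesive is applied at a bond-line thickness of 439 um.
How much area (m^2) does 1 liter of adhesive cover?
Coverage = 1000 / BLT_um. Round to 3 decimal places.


Coverage = 1000 / 439 = 2.278 m^2

2.278


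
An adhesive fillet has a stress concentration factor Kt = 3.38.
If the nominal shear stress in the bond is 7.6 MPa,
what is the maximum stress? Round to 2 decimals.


Max stress = 7.6 * 3.38 = 25.69 MPa

25.69


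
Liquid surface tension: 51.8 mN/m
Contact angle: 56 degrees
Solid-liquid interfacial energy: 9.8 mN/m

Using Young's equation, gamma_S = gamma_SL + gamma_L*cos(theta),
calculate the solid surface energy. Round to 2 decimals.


gamma_S = 9.8 + 51.8 * cos(56)
= 38.77 mN/m

38.77


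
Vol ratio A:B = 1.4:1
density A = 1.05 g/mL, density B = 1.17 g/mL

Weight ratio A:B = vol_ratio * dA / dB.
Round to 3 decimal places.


Weight ratio = 1.4 * 1.05 / 1.17
= 1.256

1.256


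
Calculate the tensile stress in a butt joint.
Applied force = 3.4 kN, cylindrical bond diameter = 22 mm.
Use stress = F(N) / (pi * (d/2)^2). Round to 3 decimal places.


A = pi * 11.0^2 = 380.1327 mm^2
sigma = 3400.0 / 380.1327 = 8.944 MPa

8.944


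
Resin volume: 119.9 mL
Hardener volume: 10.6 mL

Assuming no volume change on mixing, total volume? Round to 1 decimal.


V_total = 119.9 + 10.6 = 130.5 mL

130.5


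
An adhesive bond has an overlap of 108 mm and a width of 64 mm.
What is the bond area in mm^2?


Bond area = overlap * width
= 108 * 64
= 6912 mm^2

6912


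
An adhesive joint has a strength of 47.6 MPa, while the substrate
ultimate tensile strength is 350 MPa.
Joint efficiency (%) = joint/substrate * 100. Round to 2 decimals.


Efficiency = 47.6 / 350 * 100
= 13.60%

13.60


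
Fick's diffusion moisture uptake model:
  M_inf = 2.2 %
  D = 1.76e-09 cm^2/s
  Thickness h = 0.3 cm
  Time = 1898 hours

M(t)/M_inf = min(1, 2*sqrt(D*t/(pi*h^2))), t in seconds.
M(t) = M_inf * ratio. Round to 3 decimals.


t_sec = 1898 * 3600 = 6832800
ratio = 2*sqrt(1.76e-09*6832800/(pi*0.3^2))
= min(1, 0.412467)
= 0.412467
M(t) = 2.2 * 0.412467 = 0.907 %

0.907


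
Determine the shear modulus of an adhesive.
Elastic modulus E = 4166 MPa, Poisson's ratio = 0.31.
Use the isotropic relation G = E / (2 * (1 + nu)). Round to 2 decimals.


G = 4166 / (2*(1+0.31)) = 4166 / 2.62
= 1590.08 MPa

1590.08


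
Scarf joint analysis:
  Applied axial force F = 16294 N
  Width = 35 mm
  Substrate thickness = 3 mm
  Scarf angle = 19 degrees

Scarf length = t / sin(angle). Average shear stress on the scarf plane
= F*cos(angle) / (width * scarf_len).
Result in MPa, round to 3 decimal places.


Scarf length = 3 / sin(19 deg) = 9.2147 mm
cos(19 deg) = 0.945519
Shear = 16294 * 0.945519 / (35 * 9.2147)
= 47.769 MPa

47.769


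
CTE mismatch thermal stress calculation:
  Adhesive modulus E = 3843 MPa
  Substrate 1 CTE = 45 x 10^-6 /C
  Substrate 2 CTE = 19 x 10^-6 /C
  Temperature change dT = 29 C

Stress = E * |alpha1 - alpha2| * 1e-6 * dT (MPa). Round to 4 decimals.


delta_alpha = |45 - 19| = 26 x 10^-6/C
Stress = 3843 * 26e-6 * 29
= 2.8976 MPa

2.8976


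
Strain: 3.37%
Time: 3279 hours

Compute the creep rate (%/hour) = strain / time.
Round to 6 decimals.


Creep rate = 3.37 / 3279
= 0.001028 %/h

0.001028


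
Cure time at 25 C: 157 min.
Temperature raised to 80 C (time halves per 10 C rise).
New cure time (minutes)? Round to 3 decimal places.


Acceleration factor = 2^(55/10) = 45.2548
New time = 157 / 45.2548 = 3.469 min

3.469


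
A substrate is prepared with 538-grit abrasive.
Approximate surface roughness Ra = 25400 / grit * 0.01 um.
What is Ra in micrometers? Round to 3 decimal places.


Ra = 25400 / 538 * 0.01 = 0.472 um

0.472


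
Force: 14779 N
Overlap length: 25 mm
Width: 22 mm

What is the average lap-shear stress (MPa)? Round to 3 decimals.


Average shear stress = F / (overlap * width)
= 14779 / (25 * 22)
= 26.871 MPa

26.871


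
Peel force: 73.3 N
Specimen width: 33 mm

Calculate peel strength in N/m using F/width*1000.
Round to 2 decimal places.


Peel strength = 73.3 / 33 * 1000 = 2221.21 N/m

2221.21


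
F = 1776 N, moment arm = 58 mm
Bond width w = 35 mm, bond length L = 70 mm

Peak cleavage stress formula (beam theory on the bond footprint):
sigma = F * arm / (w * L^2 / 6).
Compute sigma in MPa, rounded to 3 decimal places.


sigma = (1776 * 58) / (35 * 4900 / 6)
= 103008 * 6 / 171500
= 618048 / 171500
= 3.604 MPa

3.604


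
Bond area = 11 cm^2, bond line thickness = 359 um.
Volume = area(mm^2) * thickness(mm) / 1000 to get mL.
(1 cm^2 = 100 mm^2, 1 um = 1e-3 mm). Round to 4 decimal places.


area_mm2 = 11 * 100 = 1100
blt_mm = 359 * 1e-3 = 0.359
vol_mm3 = 1100 * 0.359 = 394.9
vol_mL = 394.9 / 1000 = 0.3949 mL

0.3949


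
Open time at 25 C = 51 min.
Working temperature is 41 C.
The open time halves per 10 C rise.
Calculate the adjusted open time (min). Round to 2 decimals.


factor = 2^((41 - 25) / 10) = 3.0314
ot = 51 / 3.0314 = 16.82 min

16.82


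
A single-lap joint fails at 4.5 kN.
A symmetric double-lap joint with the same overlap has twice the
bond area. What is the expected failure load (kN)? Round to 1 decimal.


Double-lap load = 2 * 4.5 = 9.0 kN

9.0


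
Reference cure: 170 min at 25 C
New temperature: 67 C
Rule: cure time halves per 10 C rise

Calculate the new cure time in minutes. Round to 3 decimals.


factor = 2^((67-25)/10) = 18.3792
t_new = 170 / 18.3792 = 9.250 min

9.250


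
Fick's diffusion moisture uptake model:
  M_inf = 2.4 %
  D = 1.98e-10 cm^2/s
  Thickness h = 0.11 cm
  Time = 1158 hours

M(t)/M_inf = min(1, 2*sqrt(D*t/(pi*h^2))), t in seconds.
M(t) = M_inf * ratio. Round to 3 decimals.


t_sec = 1158 * 3600 = 4168800
ratio = 2*sqrt(1.98e-10*4168800/(pi*0.11^2))
= min(1, 0.294714)
= 0.294714
M(t) = 2.4 * 0.294714 = 0.707 %

0.707


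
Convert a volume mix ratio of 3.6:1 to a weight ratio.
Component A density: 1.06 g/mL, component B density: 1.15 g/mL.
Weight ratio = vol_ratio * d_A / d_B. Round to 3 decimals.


= 3.6 * 1.06 / 1.15 = 3.318

3.318


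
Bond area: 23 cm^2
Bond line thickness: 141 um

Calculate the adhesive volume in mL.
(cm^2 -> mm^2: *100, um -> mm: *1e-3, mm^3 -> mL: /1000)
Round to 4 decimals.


V = 23*100 * 141*1e-3 / 1000
= 0.3243 mL

0.3243


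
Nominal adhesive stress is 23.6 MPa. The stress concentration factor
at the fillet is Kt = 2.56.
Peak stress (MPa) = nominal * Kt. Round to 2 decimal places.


Peak = 23.6 * 2.56 = 60.42 MPa

60.42


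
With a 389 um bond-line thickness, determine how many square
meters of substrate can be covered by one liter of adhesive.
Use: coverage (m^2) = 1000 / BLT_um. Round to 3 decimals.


Coverage = 1000 / 389 = 2.571 m^2

2.571


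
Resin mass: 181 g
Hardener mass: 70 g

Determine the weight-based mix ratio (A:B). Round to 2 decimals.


Ratio = 181 / 70 = 2.59

2.59


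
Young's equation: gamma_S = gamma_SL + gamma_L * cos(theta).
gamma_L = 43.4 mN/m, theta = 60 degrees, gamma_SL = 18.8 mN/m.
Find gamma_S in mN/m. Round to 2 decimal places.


cos(60 deg) = 0.500000
gamma_S = 18.8 + 43.4 * 0.500000
= 40.50 mN/m

40.50


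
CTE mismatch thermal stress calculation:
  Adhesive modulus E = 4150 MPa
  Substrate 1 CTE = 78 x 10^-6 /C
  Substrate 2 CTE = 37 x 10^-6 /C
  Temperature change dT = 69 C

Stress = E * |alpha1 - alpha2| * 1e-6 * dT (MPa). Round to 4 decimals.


delta_alpha = |78 - 37| = 41 x 10^-6/C
Stress = 4150 * 41e-6 * 69
= 11.7404 MPa

11.7404


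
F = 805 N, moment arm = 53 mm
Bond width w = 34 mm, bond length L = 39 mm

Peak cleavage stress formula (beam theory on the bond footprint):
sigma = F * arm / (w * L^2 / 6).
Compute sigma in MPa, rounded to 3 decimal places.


sigma = (805 * 53) / (34 * 1521 / 6)
= 42665 * 6 / 51714
= 255990 / 51714
= 4.950 MPa

4.950


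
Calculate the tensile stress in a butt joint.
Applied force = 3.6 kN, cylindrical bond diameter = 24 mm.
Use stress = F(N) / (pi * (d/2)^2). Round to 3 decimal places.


A = pi * 12.0^2 = 452.3893 mm^2
sigma = 3600.0 / 452.3893 = 7.958 MPa

7.958


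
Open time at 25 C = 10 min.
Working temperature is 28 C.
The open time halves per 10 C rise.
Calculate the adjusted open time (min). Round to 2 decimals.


factor = 2^((28 - 25) / 10) = 1.2311
ot = 10 / 1.2311 = 8.12 min

8.12


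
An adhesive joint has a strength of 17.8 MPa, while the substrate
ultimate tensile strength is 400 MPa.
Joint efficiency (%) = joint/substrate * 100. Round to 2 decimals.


Efficiency = 17.8 / 400 * 100
= 4.45%

4.45


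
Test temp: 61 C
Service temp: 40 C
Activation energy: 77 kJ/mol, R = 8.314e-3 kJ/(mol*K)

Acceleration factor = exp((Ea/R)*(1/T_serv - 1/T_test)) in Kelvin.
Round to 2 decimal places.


AF = exp((77/0.008314)*(1/313.15 - 1/334.15))
= 6.42

6.42


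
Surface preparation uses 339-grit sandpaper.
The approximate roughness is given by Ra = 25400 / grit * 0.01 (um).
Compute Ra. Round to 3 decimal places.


Ra = 25400 / 339 * 0.01
= 254 / 339
= 0.749 um

0.749


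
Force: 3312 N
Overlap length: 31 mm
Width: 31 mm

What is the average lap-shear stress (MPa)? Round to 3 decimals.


Average shear stress = F / (overlap * width)
= 3312 / (31 * 31)
= 3.446 MPa

3.446


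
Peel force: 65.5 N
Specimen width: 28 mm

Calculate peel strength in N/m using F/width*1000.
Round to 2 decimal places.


Peel strength = 65.5 / 28 * 1000 = 2339.29 N/m

2339.29


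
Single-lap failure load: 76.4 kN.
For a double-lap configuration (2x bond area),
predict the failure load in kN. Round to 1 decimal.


Failure load = 76.4 * 2 = 152.8 kN

152.8


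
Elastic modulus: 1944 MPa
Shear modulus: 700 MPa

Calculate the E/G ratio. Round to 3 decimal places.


E / G = 1944 / 700 = 2.777

2.777


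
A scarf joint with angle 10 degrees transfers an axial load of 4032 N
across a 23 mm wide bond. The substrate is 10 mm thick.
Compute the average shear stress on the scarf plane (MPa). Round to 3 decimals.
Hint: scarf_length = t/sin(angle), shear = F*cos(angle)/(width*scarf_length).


scarf_length = 10 / sin(10 deg) = 57.5877 mm
cos(10 deg) = 0.984808
shear stress = 4032 * 0.984808 / (23 * 57.5877)
= 2.998 MPa

2.998


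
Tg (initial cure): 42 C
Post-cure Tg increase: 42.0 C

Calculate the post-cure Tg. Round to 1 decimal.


Post-cure Tg = 42 + 42.0 = 84.0 C

84.0


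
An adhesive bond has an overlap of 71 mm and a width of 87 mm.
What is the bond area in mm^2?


Bond area = overlap * width
= 71 * 87
= 6177 mm^2

6177


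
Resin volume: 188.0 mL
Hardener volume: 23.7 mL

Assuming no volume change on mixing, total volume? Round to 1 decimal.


V_total = 188.0 + 23.7 = 211.7 mL

211.7


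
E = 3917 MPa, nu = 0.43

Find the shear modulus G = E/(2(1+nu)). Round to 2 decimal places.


G = 3917 / (2 * 1.43)
= 1369.58 MPa

1369.58


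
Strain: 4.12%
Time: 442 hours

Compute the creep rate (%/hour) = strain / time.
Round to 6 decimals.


Creep rate = 4.12 / 442
= 0.009321 %/h

0.009321


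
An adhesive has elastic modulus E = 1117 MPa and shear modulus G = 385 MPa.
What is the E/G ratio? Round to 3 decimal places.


E/G = 1117 / 385 = 2.901

2.901


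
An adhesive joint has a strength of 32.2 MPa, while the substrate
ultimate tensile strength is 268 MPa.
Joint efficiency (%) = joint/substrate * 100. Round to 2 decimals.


Efficiency = 32.2 / 268 * 100
= 12.01%

12.01


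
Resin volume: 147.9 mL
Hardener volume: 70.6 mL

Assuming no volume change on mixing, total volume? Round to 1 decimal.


V_total = 147.9 + 70.6 = 218.5 mL

218.5


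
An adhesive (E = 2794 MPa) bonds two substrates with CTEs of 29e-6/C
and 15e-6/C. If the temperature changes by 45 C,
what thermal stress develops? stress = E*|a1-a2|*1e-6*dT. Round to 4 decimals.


Stress = 2794 * |29 - 15| * 1e-6 * 45
= 1.7602 MPa

1.7602


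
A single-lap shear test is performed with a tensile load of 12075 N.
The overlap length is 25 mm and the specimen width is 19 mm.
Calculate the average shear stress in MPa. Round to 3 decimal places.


Shear stress = F / (overlap * width)
= 12075 / (25 * 19)
= 12075 / 475
= 25.421 MPa

25.421


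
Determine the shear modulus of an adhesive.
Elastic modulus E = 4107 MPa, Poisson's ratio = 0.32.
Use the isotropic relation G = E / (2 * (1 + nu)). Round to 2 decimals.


G = 4107 / (2*(1+0.32)) = 4107 / 2.64
= 1555.68 MPa

1555.68


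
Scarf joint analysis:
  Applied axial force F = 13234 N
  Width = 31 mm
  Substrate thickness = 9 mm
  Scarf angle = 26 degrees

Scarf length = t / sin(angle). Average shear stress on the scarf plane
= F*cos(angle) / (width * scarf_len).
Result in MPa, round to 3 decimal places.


Scarf length = 9 / sin(26 deg) = 20.5305 mm
cos(26 deg) = 0.898794
Shear = 13234 * 0.898794 / (31 * 20.5305)
= 18.689 MPa

18.689


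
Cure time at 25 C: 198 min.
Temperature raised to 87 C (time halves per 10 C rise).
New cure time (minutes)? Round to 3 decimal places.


Acceleration factor = 2^(62/10) = 73.5167
New time = 198 / 73.5167 = 2.693 min

2.693


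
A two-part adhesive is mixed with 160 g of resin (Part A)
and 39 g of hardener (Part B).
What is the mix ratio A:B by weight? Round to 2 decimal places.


Mix ratio = mass_A / mass_B
= 160 / 39
= 4.10

4.10


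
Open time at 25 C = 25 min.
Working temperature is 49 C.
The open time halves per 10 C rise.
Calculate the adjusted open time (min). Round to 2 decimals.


factor = 2^((49 - 25) / 10) = 5.2780
ot = 25 / 5.2780 = 4.74 min

4.74


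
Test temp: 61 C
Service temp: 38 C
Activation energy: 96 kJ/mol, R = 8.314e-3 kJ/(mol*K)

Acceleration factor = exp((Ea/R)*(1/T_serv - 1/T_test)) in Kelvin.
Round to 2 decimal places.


AF = exp((96/0.008314)*(1/311.15 - 1/334.15))
= 12.86

12.86


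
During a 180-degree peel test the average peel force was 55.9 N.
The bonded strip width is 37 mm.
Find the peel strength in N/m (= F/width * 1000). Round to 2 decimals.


Peel strength = F/width * 1000
= 55.9 / 37 * 1000
= 1510.81 N/m

1510.81


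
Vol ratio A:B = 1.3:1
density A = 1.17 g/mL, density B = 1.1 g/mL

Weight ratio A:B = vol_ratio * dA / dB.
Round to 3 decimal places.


Weight ratio = 1.3 * 1.17 / 1.1
= 1.383

1.383


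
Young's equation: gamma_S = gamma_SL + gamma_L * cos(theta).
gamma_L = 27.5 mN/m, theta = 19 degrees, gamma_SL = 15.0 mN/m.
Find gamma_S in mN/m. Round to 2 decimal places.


cos(19 deg) = 0.945519
gamma_S = 15.0 + 27.5 * 0.945519
= 41.00 mN/m

41.00


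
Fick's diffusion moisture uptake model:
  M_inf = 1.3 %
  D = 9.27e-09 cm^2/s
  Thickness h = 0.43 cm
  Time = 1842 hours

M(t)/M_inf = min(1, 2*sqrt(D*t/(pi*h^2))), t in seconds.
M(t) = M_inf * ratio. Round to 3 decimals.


t_sec = 1842 * 3600 = 6631200
ratio = 2*sqrt(9.27e-09*6631200/(pi*0.43^2))
= min(1, 0.650613)
= 0.650613
M(t) = 1.3 * 0.650613 = 0.846 %

0.846


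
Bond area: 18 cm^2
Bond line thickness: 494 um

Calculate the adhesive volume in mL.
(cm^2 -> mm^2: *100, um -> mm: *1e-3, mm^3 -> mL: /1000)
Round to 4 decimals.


V = 18*100 * 494*1e-3 / 1000
= 0.8892 mL

0.8892


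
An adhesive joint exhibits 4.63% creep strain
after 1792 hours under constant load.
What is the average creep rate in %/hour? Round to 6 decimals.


Creep rate = strain / time
= 4.63 / 1792
= 0.002584 %/h

0.002584


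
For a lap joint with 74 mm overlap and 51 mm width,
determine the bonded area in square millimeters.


Area = 74 * 51 = 3774 mm^2

3774


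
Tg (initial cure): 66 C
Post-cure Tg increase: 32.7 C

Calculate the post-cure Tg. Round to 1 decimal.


Post-cure Tg = 66 + 32.7 = 98.7 C

98.7


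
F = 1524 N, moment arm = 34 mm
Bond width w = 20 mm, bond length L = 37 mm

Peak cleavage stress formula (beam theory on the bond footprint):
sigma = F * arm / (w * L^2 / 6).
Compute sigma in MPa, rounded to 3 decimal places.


sigma = (1524 * 34) / (20 * 1369 / 6)
= 51816 * 6 / 27380
= 310896 / 27380
= 11.355 MPa

11.355


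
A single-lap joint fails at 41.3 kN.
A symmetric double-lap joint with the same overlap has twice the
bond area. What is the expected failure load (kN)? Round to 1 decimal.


Double-lap load = 2 * 41.3 = 82.6 kN

82.6


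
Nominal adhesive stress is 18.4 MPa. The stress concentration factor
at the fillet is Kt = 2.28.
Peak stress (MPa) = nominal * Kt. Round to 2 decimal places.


Peak = 18.4 * 2.28 = 41.95 MPa

41.95


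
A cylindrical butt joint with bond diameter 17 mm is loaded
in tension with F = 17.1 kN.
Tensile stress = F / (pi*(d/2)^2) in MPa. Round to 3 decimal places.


Area = pi * (17/2)^2 = 226.9801 mm^2
Stress = 17.1*1000 / 226.9801
= 75.337 MPa

75.337


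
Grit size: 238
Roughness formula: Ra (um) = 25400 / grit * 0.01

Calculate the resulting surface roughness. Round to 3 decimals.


Ra = 25400 / 238 * 0.01
= 1.067 um

1.067


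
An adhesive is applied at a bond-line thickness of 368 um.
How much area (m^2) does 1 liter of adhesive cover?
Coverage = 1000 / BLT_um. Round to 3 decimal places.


Coverage = 1000 / 368 = 2.717 m^2

2.717


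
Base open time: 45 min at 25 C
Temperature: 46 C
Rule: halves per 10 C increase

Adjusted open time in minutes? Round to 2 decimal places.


Acceleration = 2^((46-25)/10) = 4.2871
Open time = 45 / 4.2871 = 10.50 min

10.50


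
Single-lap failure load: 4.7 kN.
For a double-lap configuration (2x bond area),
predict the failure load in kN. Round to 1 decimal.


Failure load = 4.7 * 2 = 9.4 kN

9.4


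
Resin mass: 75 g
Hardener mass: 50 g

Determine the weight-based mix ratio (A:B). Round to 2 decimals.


Ratio = 75 / 50 = 1.50

1.50


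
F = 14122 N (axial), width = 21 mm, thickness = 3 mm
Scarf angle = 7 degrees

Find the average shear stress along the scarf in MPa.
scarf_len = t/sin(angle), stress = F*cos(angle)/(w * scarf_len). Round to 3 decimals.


scarf_len = 3/sin(7 deg) = 24.6165
cos(7 deg) = 0.992546
stress = 14122*0.992546/(21*24.6165) = 27.114 MPa

27.114


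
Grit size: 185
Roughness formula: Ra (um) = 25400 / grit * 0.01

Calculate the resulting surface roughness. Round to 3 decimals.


Ra = 25400 / 185 * 0.01
= 1.373 um

1.373


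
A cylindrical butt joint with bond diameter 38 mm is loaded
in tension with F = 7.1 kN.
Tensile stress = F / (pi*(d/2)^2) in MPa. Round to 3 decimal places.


Area = pi * (38/2)^2 = 1134.1149 mm^2
Stress = 7.1*1000 / 1134.1149
= 6.260 MPa

6.260


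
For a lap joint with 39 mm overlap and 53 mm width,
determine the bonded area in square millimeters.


Area = 39 * 53 = 2067 mm^2

2067


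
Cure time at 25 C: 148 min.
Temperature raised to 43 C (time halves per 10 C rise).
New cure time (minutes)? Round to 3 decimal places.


Acceleration factor = 2^(18/10) = 3.4822
New time = 148 / 3.4822 = 42.502 min

42.502


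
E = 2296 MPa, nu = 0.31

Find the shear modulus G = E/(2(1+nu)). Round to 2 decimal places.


G = 2296 / (2 * 1.31)
= 876.34 MPa

876.34


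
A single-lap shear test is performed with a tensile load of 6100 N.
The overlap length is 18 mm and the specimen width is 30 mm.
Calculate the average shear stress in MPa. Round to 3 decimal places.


Shear stress = F / (overlap * width)
= 6100 / (18 * 30)
= 6100 / 540
= 11.296 MPa

11.296


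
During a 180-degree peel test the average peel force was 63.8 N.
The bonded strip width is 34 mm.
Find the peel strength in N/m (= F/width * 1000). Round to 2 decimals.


Peel strength = F/width * 1000
= 63.8 / 34 * 1000
= 1876.47 N/m

1876.47


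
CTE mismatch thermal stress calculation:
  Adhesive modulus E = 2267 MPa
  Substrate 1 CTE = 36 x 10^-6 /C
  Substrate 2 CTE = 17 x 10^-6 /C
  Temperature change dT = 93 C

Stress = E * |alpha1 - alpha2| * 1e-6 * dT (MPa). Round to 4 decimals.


delta_alpha = |36 - 17| = 19 x 10^-6/C
Stress = 2267 * 19e-6 * 93
= 4.0058 MPa

4.0058


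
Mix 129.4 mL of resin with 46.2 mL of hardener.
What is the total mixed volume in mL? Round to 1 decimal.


Total = 129.4 + 46.2 = 175.6 mL

175.6


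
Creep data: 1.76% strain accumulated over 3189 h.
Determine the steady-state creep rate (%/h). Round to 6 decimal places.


Rate = 1.76 / 3189 = 0.000552 %/h

0.000552


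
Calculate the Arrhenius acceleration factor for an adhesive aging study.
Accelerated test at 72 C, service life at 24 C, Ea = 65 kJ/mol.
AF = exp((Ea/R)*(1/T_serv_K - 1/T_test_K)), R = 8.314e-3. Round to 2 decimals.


T_test = 345.15 K, T_serv = 297.15 K
Ea/R = 65 / 0.008314 = 7818.14
AF = exp(7818.14 * (1/297.15 - 1/345.15))
= 38.82

38.82


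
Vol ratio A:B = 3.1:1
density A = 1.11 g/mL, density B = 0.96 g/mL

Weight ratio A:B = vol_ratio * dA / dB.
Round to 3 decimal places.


Weight ratio = 3.1 * 1.11 / 0.96
= 3.584

3.584


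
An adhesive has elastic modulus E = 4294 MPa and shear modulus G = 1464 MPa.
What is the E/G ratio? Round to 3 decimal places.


E/G = 4294 / 1464 = 2.933

2.933


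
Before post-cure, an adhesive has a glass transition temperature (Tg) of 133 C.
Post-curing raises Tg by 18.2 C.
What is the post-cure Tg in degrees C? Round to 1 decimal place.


Tg_post = Tg_base + delta_Tg
= 133 + 18.2
= 151.2 C

151.2


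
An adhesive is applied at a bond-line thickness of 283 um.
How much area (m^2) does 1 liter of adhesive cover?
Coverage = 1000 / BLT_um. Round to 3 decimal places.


Coverage = 1000 / 283 = 3.534 m^2

3.534


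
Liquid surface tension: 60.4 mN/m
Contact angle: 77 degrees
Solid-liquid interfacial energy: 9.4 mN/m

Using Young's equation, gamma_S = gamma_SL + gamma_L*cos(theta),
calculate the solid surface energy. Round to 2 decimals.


gamma_S = 9.4 + 60.4 * cos(77)
= 22.99 mN/m

22.99


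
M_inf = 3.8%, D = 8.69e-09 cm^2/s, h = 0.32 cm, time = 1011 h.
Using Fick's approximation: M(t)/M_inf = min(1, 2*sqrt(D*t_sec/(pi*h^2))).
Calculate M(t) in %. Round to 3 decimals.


t = 3639600 s
ratio = min(1, 2*sqrt(8.69e-09*3639600/(pi*0.1024)))
= 0.627107
M(t) = 3.8 * 0.627107 = 2.383%

2.383


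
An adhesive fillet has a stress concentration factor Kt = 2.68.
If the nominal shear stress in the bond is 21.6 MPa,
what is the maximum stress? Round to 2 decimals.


Max stress = 21.6 * 2.68 = 57.89 MPa

57.89


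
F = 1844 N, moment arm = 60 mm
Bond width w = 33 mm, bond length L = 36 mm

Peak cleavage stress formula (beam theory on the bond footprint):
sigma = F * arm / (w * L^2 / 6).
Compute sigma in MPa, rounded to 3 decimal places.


sigma = (1844 * 60) / (33 * 1296 / 6)
= 110640 * 6 / 42768
= 663840 / 42768
= 15.522 MPa

15.522


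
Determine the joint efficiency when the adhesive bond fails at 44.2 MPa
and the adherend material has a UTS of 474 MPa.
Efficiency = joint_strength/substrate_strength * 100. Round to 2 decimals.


Joint efficiency = 44.2 / 474 * 100
= 9.32%

9.32


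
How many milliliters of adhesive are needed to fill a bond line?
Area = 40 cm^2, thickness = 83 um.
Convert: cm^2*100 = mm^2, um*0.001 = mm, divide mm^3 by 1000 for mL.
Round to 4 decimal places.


= (40 * 100) * (83 * 0.001) / 1000
= 0.3320 mL

0.3320


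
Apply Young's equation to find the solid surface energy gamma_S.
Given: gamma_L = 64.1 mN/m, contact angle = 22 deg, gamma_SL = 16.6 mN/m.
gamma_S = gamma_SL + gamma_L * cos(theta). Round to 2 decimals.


theta_rad = 22 * pi/180 = 0.383972
gamma_S = 16.6 + 64.1 * cos(0.383972)
= 76.03 mN/m

76.03


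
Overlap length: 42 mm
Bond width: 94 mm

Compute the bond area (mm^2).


Bond area = 42 * 94 = 3948 mm^2

3948


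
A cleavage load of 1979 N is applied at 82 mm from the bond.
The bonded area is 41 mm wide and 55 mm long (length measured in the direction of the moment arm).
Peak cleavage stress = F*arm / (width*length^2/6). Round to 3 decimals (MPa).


Moment = 1979 * 82 = 162278 N*mm
Section modulus = 41 * 3025 / 6 = 124025 / 6 mm^3
Stress = 162278 / (124025 / 6) = 973668 / 124025
= 7.851 MPa

7.851


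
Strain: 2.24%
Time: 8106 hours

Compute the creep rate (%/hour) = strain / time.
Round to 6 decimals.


Creep rate = 2.24 / 8106
= 0.000276 %/h

0.000276


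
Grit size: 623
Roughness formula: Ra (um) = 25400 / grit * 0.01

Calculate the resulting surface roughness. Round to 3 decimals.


Ra = 25400 / 623 * 0.01
= 0.408 um

0.408


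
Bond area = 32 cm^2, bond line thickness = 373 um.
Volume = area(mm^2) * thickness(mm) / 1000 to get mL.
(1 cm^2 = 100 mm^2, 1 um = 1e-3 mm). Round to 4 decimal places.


area_mm2 = 32 * 100 = 3200
blt_mm = 373 * 1e-3 = 0.373
vol_mm3 = 3200 * 0.373 = 1193.6
vol_mL = 1193.6 / 1000 = 1.1936 mL

1.1936


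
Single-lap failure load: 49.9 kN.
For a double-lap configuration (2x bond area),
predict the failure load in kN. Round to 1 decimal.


Failure load = 49.9 * 2 = 99.8 kN

99.8


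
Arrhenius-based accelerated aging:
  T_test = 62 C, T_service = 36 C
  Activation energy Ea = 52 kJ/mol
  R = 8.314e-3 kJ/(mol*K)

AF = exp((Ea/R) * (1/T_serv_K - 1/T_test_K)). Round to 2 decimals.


T_test_K = 335.15, T_serv_K = 309.15
AF = exp((52/8.314e-3) * (1/309.15 - 1/335.15))
= 4.80

4.80


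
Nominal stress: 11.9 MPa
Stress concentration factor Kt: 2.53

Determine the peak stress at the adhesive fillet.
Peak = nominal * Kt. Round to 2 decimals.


Peak stress = 11.9 * 2.53
= 30.11 MPa

30.11


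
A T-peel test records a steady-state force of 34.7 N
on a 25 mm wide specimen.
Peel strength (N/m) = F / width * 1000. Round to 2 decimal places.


Peel strength = 34.7 / 25 * 1000
= 1388.00 N/m

1388.00


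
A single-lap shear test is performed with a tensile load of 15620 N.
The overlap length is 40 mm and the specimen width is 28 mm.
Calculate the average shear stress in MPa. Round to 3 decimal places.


Shear stress = F / (overlap * width)
= 15620 / (40 * 28)
= 15620 / 1120
= 13.946 MPa

13.946


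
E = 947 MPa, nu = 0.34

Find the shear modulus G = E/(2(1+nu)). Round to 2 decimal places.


G = 947 / (2 * 1.34)
= 353.36 MPa

353.36


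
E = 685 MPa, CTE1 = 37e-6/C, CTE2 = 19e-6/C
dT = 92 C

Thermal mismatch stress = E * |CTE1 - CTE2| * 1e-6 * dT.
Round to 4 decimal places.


= 685 * 18e-6 * 92
= 1.1344 MPa

1.1344


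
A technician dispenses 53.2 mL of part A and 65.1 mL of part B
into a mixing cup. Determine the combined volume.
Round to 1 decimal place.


Combined volume = 53.2 + 65.1
= 118.3 mL

118.3


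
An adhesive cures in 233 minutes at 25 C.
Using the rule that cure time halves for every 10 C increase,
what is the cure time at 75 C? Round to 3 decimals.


Factor = 2^((75 - 25) / 10) = 32.0000
Cure time = 233 / 32.0000
= 7.281 minutes

7.281


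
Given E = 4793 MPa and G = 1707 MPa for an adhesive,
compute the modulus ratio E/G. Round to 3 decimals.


E/G ratio = 4793 / 1707 = 2.808

2.808


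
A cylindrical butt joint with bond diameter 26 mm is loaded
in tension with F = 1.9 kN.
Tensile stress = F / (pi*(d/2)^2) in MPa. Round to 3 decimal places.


Area = pi * (26/2)^2 = 530.9292 mm^2
Stress = 1.9*1000 / 530.9292
= 3.579 MPa

3.579
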